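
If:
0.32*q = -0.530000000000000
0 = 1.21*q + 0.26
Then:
No Solution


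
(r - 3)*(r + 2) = r^2 - r - 6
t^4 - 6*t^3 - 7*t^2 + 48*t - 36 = (t - 6)*(t - 2)*(t - 1)*(t + 3)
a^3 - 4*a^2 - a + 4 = (a - 4)*(a - 1)*(a + 1)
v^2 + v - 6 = (v - 2)*(v + 3)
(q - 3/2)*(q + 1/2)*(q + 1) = q^3 - 7*q/4 - 3/4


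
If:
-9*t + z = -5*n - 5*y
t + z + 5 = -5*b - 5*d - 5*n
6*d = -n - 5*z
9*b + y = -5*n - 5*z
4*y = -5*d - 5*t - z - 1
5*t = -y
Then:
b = -635/4543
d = -2249/4543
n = -2241/4543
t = -237/4543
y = 1185/4543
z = 3147/4543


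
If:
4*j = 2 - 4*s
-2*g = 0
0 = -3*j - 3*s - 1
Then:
No Solution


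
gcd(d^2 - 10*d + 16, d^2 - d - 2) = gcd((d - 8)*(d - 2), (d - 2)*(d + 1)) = d - 2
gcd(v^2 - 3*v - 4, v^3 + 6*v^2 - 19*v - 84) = v - 4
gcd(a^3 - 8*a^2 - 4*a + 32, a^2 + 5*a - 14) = a - 2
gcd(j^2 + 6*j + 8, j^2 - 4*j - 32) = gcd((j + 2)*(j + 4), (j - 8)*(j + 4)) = j + 4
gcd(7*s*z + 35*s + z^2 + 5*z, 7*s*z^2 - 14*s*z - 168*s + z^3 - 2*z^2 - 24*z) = 7*s + z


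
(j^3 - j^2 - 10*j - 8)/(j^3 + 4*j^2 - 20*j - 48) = (j + 1)/(j + 6)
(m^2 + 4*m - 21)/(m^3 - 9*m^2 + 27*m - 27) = (m + 7)/(m^2 - 6*m + 9)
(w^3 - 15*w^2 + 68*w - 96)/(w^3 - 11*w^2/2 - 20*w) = 2*(w^2 - 7*w + 12)/(w*(2*w + 5))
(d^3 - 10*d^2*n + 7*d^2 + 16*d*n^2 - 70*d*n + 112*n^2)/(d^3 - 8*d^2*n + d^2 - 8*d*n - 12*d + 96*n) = (d^2 - 2*d*n + 7*d - 14*n)/(d^2 + d - 12)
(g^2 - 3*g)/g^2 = (g - 3)/g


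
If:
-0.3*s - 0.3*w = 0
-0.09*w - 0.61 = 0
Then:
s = 6.78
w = -6.78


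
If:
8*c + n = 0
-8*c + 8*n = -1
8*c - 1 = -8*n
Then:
No Solution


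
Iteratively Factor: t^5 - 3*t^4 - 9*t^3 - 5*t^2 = (t + 1)*(t^4 - 4*t^3 - 5*t^2) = t*(t + 1)*(t^3 - 4*t^2 - 5*t) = t*(t + 1)^2*(t^2 - 5*t) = t^2*(t + 1)^2*(t - 5)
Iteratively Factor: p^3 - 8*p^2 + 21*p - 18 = (p - 3)*(p^2 - 5*p + 6) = (p - 3)*(p - 2)*(p - 3)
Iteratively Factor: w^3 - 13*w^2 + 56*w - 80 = (w - 5)*(w^2 - 8*w + 16) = (w - 5)*(w - 4)*(w - 4)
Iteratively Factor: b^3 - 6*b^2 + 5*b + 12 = (b - 4)*(b^2 - 2*b - 3) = (b - 4)*(b - 3)*(b + 1)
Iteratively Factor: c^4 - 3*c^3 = (c)*(c^3 - 3*c^2) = c^2*(c^2 - 3*c) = c^2*(c - 3)*(c)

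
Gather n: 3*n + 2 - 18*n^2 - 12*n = -18*n^2 - 9*n + 2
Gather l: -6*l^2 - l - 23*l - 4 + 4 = -6*l^2 - 24*l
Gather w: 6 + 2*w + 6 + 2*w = 4*w + 12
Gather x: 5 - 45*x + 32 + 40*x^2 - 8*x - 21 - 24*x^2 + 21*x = 16*x^2 - 32*x + 16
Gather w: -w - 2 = -w - 2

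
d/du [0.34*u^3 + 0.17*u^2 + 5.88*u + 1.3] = 1.02*u^2 + 0.34*u + 5.88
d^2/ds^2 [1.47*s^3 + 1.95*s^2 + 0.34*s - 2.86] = 8.82*s + 3.9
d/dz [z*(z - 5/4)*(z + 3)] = 3*z^2 + 7*z/2 - 15/4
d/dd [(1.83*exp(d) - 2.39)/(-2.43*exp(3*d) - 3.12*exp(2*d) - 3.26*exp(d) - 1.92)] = (8.8938*exp(3*d) - 11.7135*exp(2*d) - 14.9136*exp(d) - 11.305)*exp(d)/(5.9049*exp(6*d) + 15.1632*exp(5*d) + 25.578*exp(4*d) + 29.6736*exp(3*d) + 22.6084*exp(2*d) + 12.5184*exp(d) + 3.6864)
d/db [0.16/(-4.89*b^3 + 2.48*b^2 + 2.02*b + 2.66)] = (2.3472*b^2 - 0.7936*b - 0.3232)/(-4.89*b^3 + 2.48*b^2 + 2.02*b + 2.66)^2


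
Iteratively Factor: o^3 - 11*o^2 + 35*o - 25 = (o - 5)*(o^2 - 6*o + 5) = (o - 5)^2*(o - 1)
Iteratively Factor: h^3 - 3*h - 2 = (h - 2)*(h^2 + 2*h + 1) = (h - 2)*(h + 1)*(h + 1)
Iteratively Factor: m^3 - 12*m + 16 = (m + 4)*(m^2 - 4*m + 4) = (m - 2)*(m + 4)*(m - 2)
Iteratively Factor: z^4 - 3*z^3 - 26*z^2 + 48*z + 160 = (z - 4)*(z^3 + z^2 - 22*z - 40) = (z - 4)*(z + 2)*(z^2 - z - 20) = (z - 4)*(z + 2)*(z + 4)*(z - 5)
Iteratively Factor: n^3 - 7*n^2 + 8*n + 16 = (n - 4)*(n^2 - 3*n - 4) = (n - 4)*(n + 1)*(n - 4)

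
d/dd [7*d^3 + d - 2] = 21*d^2 + 1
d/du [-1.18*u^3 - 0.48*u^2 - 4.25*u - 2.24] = -3.54*u^2 - 0.96*u - 4.25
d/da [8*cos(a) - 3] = -8*sin(a)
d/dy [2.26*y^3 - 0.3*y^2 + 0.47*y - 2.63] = 6.78*y^2 - 0.6*y + 0.47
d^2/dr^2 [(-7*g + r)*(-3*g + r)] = 2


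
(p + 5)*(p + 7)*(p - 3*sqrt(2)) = p^3 - 3*sqrt(2)*p^2 + 12*p^2 - 36*sqrt(2)*p + 35*p - 105*sqrt(2)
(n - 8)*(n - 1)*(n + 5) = n^3 - 4*n^2 - 37*n + 40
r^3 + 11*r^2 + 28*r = r*(r + 4)*(r + 7)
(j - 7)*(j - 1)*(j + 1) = j^3 - 7*j^2 - j + 7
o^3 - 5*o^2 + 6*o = o*(o - 3)*(o - 2)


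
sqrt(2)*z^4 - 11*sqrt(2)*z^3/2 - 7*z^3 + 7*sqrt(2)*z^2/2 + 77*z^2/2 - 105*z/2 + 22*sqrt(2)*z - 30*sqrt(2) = (z - 3)*(z - 5/2)*(z - 4*sqrt(2))*(sqrt(2)*z + 1)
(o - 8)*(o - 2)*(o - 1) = o^3 - 11*o^2 + 26*o - 16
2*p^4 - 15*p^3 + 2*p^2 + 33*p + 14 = (p - 7)*(p - 2)*(sqrt(2)*p + sqrt(2)/2)*(sqrt(2)*p + sqrt(2))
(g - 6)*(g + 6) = g^2 - 36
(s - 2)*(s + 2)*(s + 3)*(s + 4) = s^4 + 7*s^3 + 8*s^2 - 28*s - 48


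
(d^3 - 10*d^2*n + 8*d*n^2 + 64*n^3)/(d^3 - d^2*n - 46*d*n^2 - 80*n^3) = (d - 4*n)/(d + 5*n)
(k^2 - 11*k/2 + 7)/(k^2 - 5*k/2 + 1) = (2*k - 7)/(2*k - 1)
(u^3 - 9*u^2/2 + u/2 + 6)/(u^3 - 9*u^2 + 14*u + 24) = (u - 3/2)/(u - 6)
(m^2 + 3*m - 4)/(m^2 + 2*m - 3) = (m + 4)/(m + 3)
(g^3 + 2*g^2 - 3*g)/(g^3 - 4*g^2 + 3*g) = (g + 3)/(g - 3)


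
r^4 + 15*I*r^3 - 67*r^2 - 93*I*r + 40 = (r + I)^2*(r + 5*I)*(r + 8*I)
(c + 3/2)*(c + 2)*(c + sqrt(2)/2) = c^3 + sqrt(2)*c^2/2 + 7*c^2/2 + 7*sqrt(2)*c/4 + 3*c + 3*sqrt(2)/2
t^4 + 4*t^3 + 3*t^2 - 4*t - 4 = (t - 1)*(t + 1)*(t + 2)^2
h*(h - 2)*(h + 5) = h^3 + 3*h^2 - 10*h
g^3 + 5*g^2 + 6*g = g*(g + 2)*(g + 3)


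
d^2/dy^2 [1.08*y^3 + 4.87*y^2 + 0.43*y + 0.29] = 6.48*y + 9.74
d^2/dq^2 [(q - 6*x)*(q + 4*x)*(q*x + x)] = 2*x*(3*q - 2*x + 1)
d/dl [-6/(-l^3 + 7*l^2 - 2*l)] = 6*(-3*l^2 + 14*l - 2)/(l^2*(l^2 - 7*l + 2)^2)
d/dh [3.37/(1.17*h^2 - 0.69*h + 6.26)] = (2.3253 - 7.8858*h)/(1.17*h^2 - 0.69*h + 6.26)^2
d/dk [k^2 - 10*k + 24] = 2*k - 10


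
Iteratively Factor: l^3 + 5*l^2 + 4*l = (l)*(l^2 + 5*l + 4) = l*(l + 4)*(l + 1)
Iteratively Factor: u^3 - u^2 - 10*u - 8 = (u + 1)*(u^2 - 2*u - 8) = (u + 1)*(u + 2)*(u - 4)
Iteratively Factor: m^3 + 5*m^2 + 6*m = (m + 2)*(m^2 + 3*m) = m*(m + 2)*(m + 3)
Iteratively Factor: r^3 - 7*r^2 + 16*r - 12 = (r - 3)*(r^2 - 4*r + 4) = (r - 3)*(r - 2)*(r - 2)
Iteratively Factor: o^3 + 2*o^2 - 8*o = (o - 2)*(o^2 + 4*o) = o*(o - 2)*(o + 4)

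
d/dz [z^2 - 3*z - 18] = 2*z - 3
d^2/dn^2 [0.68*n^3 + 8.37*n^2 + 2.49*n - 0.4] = 4.08*n + 16.74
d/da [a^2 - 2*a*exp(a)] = -2*a*exp(a) + 2*a - 2*exp(a)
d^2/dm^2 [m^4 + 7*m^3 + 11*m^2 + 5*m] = 12*m^2 + 42*m + 22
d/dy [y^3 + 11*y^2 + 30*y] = 3*y^2 + 22*y + 30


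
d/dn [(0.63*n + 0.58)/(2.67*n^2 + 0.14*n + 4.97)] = (-1.6821*n^2 - 3.0972*n + 3.0499)/(7.1289*n^4 + 0.7476*n^3 + 26.5594*n^2 + 1.3916*n + 24.7009)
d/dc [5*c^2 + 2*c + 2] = 10*c + 2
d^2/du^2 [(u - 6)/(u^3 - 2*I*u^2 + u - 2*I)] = 2*((u - 6)*(3*u^2 - 4*I*u + 1)^2 + (-3*u^2 + 4*I*u - (u - 6)*(3*u - 2*I) - 1)*(u^3 - 2*I*u^2 + u - 2*I))/(u^3 - 2*I*u^2 + u - 2*I)^3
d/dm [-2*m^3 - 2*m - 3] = -6*m^2 - 2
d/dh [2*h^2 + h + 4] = 4*h + 1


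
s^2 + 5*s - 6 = (s - 1)*(s + 6)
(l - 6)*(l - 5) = l^2 - 11*l + 30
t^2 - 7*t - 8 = (t - 8)*(t + 1)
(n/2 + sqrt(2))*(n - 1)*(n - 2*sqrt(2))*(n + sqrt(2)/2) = n^4/2 - n^3/2 + sqrt(2)*n^3/4 - 4*n^2 - sqrt(2)*n^2/4 - 2*sqrt(2)*n + 4*n + 2*sqrt(2)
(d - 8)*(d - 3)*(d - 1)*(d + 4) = d^4 - 8*d^3 - 13*d^2 + 116*d - 96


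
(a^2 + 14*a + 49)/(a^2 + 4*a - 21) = (a + 7)/(a - 3)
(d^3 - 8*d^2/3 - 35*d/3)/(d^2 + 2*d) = (3*d^2 - 8*d - 35)/(3*(d + 2))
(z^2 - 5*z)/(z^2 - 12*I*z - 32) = z*(5 - z)/(-z^2 + 12*I*z + 32)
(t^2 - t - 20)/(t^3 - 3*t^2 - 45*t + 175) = (t + 4)/(t^2 + 2*t - 35)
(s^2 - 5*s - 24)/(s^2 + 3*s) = (s - 8)/s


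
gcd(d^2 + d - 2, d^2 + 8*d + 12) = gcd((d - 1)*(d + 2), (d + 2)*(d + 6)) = d + 2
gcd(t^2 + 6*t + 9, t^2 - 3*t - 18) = t + 3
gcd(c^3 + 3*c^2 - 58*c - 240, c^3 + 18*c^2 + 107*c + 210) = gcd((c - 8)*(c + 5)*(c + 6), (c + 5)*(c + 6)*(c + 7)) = c^2 + 11*c + 30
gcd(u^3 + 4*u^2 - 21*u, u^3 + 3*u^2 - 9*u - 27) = u - 3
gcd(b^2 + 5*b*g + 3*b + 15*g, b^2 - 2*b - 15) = b + 3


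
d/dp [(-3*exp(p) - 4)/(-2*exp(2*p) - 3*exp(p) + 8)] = (-(3*exp(p) + 4)*(4*exp(p) + 3) + 6*exp(2*p) + 9*exp(p) - 24)*exp(p)/(2*exp(2*p) + 3*exp(p) - 8)^2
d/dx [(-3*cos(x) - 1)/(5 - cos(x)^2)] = (3*cos(x)^2 + 2*cos(x) + 15)*sin(x)/(sin(x)^2 + 4)^2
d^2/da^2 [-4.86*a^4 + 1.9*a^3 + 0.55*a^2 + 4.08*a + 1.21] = -58.32*a^2 + 11.4*a + 1.1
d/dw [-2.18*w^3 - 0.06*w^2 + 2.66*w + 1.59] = -6.54*w^2 - 0.12*w + 2.66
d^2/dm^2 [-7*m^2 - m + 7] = -14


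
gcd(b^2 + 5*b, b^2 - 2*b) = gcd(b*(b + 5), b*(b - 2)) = b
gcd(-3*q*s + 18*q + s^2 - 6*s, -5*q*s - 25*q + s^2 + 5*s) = 1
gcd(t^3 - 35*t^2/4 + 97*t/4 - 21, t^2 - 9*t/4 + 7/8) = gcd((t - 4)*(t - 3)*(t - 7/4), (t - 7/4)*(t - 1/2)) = t - 7/4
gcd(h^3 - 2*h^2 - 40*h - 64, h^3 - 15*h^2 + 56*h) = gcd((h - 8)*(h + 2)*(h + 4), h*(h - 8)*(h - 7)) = h - 8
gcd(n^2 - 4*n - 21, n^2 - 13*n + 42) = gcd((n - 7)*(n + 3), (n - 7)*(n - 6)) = n - 7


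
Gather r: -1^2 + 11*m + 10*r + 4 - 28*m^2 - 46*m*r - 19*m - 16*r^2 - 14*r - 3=-28*m^2 - 8*m - 16*r^2 + r*(-46*m - 4)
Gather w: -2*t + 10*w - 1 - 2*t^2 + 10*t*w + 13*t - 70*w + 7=-2*t^2 + 11*t + w*(10*t - 60) + 6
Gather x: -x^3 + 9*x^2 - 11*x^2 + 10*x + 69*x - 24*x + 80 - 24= -x^3 - 2*x^2 + 55*x + 56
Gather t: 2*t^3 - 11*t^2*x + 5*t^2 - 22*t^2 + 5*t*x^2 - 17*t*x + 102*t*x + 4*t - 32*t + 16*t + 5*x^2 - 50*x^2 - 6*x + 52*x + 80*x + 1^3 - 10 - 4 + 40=2*t^3 + t^2*(-11*x - 17) + t*(5*x^2 + 85*x - 12) - 45*x^2 + 126*x + 27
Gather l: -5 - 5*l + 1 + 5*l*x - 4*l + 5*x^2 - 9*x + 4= l*(5*x - 9) + 5*x^2 - 9*x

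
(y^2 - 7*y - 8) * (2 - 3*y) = -3*y^3 + 23*y^2 + 10*y - 16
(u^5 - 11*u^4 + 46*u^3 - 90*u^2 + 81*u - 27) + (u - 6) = u^5 - 11*u^4 + 46*u^3 - 90*u^2 + 82*u - 33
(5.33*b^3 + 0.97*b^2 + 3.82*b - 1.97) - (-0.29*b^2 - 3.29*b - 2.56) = 5.33*b^3 + 1.26*b^2 + 7.11*b + 0.59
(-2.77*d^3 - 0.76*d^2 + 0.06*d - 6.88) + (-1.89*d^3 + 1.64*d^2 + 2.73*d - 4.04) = -4.66*d^3 + 0.88*d^2 + 2.79*d - 10.92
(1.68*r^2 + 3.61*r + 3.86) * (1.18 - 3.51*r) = -5.8968*r^3 - 10.6887*r^2 - 9.2888*r + 4.5548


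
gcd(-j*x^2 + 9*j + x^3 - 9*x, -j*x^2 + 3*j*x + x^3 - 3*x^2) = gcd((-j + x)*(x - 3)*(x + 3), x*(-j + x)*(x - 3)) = -j*x + 3*j + x^2 - 3*x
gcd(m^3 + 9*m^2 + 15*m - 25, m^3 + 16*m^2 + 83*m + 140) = m + 5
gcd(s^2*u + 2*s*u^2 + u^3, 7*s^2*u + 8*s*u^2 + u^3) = s*u + u^2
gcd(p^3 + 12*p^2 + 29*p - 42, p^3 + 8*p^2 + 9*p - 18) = p^2 + 5*p - 6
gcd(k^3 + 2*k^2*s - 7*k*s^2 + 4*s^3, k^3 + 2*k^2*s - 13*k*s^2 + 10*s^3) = -k + s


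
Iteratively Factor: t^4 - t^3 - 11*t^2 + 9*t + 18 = (t - 2)*(t^3 + t^2 - 9*t - 9) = (t - 2)*(t + 3)*(t^2 - 2*t - 3) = (t - 3)*(t - 2)*(t + 3)*(t + 1)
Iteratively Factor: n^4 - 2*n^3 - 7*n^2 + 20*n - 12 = (n - 1)*(n^3 - n^2 - 8*n + 12) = (n - 2)*(n - 1)*(n^2 + n - 6) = (n - 2)*(n - 1)*(n + 3)*(n - 2)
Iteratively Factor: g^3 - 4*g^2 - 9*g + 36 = (g + 3)*(g^2 - 7*g + 12) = (g - 3)*(g + 3)*(g - 4)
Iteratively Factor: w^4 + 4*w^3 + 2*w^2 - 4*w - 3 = (w + 3)*(w^3 + w^2 - w - 1) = (w - 1)*(w + 3)*(w^2 + 2*w + 1) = (w - 1)*(w + 1)*(w + 3)*(w + 1)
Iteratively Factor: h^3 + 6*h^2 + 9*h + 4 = (h + 4)*(h^2 + 2*h + 1) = (h + 1)*(h + 4)*(h + 1)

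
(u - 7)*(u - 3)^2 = u^3 - 13*u^2 + 51*u - 63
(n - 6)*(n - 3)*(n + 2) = n^3 - 7*n^2 + 36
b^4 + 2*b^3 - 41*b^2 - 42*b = b*(b - 6)*(b + 1)*(b + 7)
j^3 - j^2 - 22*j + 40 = (j - 4)*(j - 2)*(j + 5)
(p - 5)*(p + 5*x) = p^2 + 5*p*x - 5*p - 25*x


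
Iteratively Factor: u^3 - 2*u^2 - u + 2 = (u + 1)*(u^2 - 3*u + 2) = (u - 1)*(u + 1)*(u - 2)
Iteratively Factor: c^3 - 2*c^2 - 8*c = (c + 2)*(c^2 - 4*c) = (c - 4)*(c + 2)*(c)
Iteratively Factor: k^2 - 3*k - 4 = (k - 4)*(k + 1)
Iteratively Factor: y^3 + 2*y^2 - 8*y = (y + 4)*(y^2 - 2*y) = y*(y + 4)*(y - 2)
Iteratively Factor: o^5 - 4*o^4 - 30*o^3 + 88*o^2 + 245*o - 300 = (o + 3)*(o^4 - 7*o^3 - 9*o^2 + 115*o - 100) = (o - 5)*(o + 3)*(o^3 - 2*o^2 - 19*o + 20) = (o - 5)*(o + 3)*(o + 4)*(o^2 - 6*o + 5) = (o - 5)*(o - 1)*(o + 3)*(o + 4)*(o - 5)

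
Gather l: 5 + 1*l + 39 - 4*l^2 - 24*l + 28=-4*l^2 - 23*l + 72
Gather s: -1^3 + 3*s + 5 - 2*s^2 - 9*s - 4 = -2*s^2 - 6*s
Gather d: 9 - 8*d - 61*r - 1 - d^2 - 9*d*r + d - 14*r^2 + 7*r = -d^2 + d*(-9*r - 7) - 14*r^2 - 54*r + 8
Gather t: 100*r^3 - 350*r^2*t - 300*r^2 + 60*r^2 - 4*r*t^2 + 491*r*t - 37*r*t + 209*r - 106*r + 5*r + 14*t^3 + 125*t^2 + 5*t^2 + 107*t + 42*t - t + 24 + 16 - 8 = 100*r^3 - 240*r^2 + 108*r + 14*t^3 + t^2*(130 - 4*r) + t*(-350*r^2 + 454*r + 148) + 32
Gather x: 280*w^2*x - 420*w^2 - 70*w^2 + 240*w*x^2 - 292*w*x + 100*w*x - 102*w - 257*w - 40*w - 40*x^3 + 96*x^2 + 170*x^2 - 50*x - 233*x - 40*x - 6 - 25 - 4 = -490*w^2 - 399*w - 40*x^3 + x^2*(240*w + 266) + x*(280*w^2 - 192*w - 323) - 35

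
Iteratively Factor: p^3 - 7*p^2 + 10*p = (p)*(p^2 - 7*p + 10) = p*(p - 5)*(p - 2)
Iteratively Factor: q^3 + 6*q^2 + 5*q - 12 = (q - 1)*(q^2 + 7*q + 12) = (q - 1)*(q + 3)*(q + 4)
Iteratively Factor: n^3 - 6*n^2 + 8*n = (n - 4)*(n^2 - 2*n) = (n - 4)*(n - 2)*(n)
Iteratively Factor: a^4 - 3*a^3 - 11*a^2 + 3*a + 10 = (a + 1)*(a^3 - 4*a^2 - 7*a + 10) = (a - 1)*(a + 1)*(a^2 - 3*a - 10) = (a - 1)*(a + 1)*(a + 2)*(a - 5)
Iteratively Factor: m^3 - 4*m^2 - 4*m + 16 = (m - 2)*(m^2 - 2*m - 8) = (m - 2)*(m + 2)*(m - 4)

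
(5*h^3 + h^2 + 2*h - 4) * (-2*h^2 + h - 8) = -10*h^5 + 3*h^4 - 43*h^3 + 2*h^2 - 20*h + 32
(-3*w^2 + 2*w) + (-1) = -3*w^2 + 2*w - 1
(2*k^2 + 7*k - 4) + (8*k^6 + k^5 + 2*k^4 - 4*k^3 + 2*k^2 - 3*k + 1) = 8*k^6 + k^5 + 2*k^4 - 4*k^3 + 4*k^2 + 4*k - 3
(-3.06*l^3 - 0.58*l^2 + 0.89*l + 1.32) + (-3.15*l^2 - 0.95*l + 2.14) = -3.06*l^3 - 3.73*l^2 - 0.0599999999999999*l + 3.46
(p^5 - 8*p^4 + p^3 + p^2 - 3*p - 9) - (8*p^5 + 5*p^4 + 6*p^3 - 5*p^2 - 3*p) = -7*p^5 - 13*p^4 - 5*p^3 + 6*p^2 - 9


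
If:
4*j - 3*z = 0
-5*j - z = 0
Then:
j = 0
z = 0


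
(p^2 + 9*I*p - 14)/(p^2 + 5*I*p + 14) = (p + 2*I)/(p - 2*I)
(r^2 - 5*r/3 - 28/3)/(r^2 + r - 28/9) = 3*(r - 4)/(3*r - 4)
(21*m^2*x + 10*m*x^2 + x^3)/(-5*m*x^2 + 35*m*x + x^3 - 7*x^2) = (21*m^2 + 10*m*x + x^2)/(-5*m*x + 35*m + x^2 - 7*x)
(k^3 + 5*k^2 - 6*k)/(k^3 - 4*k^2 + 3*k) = (k + 6)/(k - 3)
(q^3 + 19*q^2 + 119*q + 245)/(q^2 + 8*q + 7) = (q^2 + 12*q + 35)/(q + 1)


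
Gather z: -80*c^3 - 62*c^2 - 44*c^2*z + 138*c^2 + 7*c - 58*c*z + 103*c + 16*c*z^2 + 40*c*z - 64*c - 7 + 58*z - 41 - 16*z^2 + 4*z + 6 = -80*c^3 + 76*c^2 + 46*c + z^2*(16*c - 16) + z*(-44*c^2 - 18*c + 62) - 42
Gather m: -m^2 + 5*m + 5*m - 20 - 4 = -m^2 + 10*m - 24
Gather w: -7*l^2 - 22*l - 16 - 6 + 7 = -7*l^2 - 22*l - 15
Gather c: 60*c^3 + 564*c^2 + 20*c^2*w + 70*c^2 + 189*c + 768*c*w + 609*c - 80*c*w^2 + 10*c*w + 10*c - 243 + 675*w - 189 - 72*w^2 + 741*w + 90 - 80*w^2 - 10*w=60*c^3 + c^2*(20*w + 634) + c*(-80*w^2 + 778*w + 808) - 152*w^2 + 1406*w - 342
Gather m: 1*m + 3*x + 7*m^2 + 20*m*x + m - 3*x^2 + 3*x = 7*m^2 + m*(20*x + 2) - 3*x^2 + 6*x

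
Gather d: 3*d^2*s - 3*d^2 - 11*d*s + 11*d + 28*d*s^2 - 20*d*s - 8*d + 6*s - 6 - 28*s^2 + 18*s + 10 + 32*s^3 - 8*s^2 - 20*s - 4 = d^2*(3*s - 3) + d*(28*s^2 - 31*s + 3) + 32*s^3 - 36*s^2 + 4*s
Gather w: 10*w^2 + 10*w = 10*w^2 + 10*w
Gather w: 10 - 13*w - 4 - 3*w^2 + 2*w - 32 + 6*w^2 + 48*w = 3*w^2 + 37*w - 26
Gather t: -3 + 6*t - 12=6*t - 15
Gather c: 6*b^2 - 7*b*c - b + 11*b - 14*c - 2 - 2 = 6*b^2 + 10*b + c*(-7*b - 14) - 4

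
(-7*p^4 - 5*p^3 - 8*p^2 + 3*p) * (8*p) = -56*p^5 - 40*p^4 - 64*p^3 + 24*p^2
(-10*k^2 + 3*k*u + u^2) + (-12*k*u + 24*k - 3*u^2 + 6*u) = -10*k^2 - 9*k*u + 24*k - 2*u^2 + 6*u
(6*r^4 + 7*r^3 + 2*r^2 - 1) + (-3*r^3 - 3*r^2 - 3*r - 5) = 6*r^4 + 4*r^3 - r^2 - 3*r - 6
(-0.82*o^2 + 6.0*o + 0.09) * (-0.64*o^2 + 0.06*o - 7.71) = 0.5248*o^4 - 3.8892*o^3 + 6.6246*o^2 - 46.2546*o - 0.6939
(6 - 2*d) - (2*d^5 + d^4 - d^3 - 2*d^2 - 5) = -2*d^5 - d^4 + d^3 + 2*d^2 - 2*d + 11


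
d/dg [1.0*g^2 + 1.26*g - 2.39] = 2.0*g + 1.26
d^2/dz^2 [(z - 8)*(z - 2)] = 2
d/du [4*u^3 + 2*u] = 12*u^2 + 2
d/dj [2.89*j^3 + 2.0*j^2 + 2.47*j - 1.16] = 8.67*j^2 + 4.0*j + 2.47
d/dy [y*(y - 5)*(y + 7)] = 3*y^2 + 4*y - 35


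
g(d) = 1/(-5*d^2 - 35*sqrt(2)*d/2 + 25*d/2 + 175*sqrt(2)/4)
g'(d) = (10*d - 25/2 + 35*sqrt(2)/2)/(-5*d^2 - 35*sqrt(2)*d/2 + 25*d/2 + 175*sqrt(2)/4)^2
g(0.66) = 0.02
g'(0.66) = 0.01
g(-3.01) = 0.02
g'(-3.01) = -0.00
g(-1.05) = 0.01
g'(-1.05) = 0.00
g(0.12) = 0.02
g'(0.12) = 0.00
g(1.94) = 0.05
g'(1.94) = 0.09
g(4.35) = -0.01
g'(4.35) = 0.01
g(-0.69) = 0.01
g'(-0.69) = 0.00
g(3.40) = -0.03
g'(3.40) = 0.03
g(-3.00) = 0.02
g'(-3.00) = -0.00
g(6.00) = -0.00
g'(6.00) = 0.00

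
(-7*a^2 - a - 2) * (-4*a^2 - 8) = 28*a^4 + 4*a^3 + 64*a^2 + 8*a + 16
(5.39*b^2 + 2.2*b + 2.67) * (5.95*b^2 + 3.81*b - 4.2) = 32.0705*b^4 + 33.6259*b^3 + 1.6305*b^2 + 0.932699999999999*b - 11.214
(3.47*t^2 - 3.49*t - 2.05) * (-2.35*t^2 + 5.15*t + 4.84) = -8.1545*t^4 + 26.072*t^3 + 3.6388*t^2 - 27.4491*t - 9.922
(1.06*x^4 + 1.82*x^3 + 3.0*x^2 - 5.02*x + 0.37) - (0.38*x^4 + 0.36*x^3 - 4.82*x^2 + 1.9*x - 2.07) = 0.68*x^4 + 1.46*x^3 + 7.82*x^2 - 6.92*x + 2.44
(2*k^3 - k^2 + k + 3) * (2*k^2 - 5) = 4*k^5 - 2*k^4 - 8*k^3 + 11*k^2 - 5*k - 15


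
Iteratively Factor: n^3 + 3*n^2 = (n)*(n^2 + 3*n) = n^2*(n + 3)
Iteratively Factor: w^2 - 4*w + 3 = (w - 3)*(w - 1)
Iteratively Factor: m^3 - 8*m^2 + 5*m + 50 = (m - 5)*(m^2 - 3*m - 10) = (m - 5)*(m + 2)*(m - 5)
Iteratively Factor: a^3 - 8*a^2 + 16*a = (a)*(a^2 - 8*a + 16) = a*(a - 4)*(a - 4)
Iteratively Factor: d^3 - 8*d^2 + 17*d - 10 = (d - 2)*(d^2 - 6*d + 5) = (d - 2)*(d - 1)*(d - 5)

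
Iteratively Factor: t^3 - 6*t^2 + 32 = (t - 4)*(t^2 - 2*t - 8) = (t - 4)*(t + 2)*(t - 4)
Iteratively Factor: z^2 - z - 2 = (z - 2)*(z + 1)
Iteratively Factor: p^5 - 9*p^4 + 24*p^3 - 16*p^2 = (p)*(p^4 - 9*p^3 + 24*p^2 - 16*p) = p*(p - 1)*(p^3 - 8*p^2 + 16*p) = p*(p - 4)*(p - 1)*(p^2 - 4*p) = p^2*(p - 4)*(p - 1)*(p - 4)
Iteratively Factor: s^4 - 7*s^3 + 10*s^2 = (s)*(s^3 - 7*s^2 + 10*s) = s*(s - 2)*(s^2 - 5*s) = s*(s - 5)*(s - 2)*(s)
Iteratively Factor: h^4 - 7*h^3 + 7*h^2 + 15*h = (h + 1)*(h^3 - 8*h^2 + 15*h) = (h - 3)*(h + 1)*(h^2 - 5*h) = (h - 5)*(h - 3)*(h + 1)*(h)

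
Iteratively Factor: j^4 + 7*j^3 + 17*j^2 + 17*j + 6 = (j + 1)*(j^3 + 6*j^2 + 11*j + 6) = (j + 1)*(j + 3)*(j^2 + 3*j + 2) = (j + 1)^2*(j + 3)*(j + 2)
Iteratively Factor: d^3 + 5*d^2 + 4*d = (d)*(d^2 + 5*d + 4) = d*(d + 4)*(d + 1)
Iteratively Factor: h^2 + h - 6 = (h - 2)*(h + 3)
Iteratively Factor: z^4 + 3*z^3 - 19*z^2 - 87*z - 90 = (z + 3)*(z^3 - 19*z - 30) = (z - 5)*(z + 3)*(z^2 + 5*z + 6) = (z - 5)*(z + 2)*(z + 3)*(z + 3)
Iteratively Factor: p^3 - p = (p)*(p^2 - 1) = p*(p - 1)*(p + 1)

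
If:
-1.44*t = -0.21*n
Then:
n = 6.85714285714286*t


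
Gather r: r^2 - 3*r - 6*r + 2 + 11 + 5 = r^2 - 9*r + 18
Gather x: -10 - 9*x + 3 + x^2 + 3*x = x^2 - 6*x - 7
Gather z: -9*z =-9*z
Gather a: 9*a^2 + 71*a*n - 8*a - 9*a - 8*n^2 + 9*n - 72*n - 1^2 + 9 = 9*a^2 + a*(71*n - 17) - 8*n^2 - 63*n + 8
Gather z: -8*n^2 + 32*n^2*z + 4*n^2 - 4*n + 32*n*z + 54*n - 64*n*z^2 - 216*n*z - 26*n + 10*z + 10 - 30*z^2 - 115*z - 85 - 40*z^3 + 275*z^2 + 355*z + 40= -4*n^2 + 24*n - 40*z^3 + z^2*(245 - 64*n) + z*(32*n^2 - 184*n + 250) - 35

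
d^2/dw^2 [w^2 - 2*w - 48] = 2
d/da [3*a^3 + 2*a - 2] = 9*a^2 + 2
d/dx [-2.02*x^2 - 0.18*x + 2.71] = -4.04*x - 0.18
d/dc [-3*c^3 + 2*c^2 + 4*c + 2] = -9*c^2 + 4*c + 4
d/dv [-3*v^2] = -6*v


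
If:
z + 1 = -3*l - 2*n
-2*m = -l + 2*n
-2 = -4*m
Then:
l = -z/4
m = 1/2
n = -z/8 - 1/2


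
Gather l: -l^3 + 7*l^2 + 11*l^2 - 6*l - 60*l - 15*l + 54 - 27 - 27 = -l^3 + 18*l^2 - 81*l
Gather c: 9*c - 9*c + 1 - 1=0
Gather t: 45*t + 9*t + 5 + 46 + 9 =54*t + 60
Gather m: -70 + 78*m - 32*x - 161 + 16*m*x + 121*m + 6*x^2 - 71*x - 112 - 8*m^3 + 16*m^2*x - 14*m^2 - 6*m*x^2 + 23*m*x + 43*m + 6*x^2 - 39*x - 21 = -8*m^3 + m^2*(16*x - 14) + m*(-6*x^2 + 39*x + 242) + 12*x^2 - 142*x - 364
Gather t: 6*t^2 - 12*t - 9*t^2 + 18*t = -3*t^2 + 6*t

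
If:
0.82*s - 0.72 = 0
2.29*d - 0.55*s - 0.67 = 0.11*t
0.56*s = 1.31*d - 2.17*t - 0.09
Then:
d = 0.51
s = 0.88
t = 0.04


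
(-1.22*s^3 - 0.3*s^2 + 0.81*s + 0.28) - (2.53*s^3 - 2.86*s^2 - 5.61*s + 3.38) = -3.75*s^3 + 2.56*s^2 + 6.42*s - 3.1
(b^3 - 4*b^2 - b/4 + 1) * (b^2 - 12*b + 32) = b^5 - 16*b^4 + 319*b^3/4 - 124*b^2 - 20*b + 32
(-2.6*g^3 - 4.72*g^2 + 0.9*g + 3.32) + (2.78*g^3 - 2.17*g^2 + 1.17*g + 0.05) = 0.18*g^3 - 6.89*g^2 + 2.07*g + 3.37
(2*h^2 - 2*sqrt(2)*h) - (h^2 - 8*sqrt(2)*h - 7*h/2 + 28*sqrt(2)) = h^2 + 7*h/2 + 6*sqrt(2)*h - 28*sqrt(2)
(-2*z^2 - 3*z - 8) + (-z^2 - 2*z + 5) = -3*z^2 - 5*z - 3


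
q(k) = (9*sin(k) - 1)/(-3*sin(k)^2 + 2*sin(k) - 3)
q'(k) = (6*sin(k)*cos(k) - 2*cos(k))*(9*sin(k) - 1)/(-3*sin(k)^2 + 2*sin(k) - 3)^2 + 9*cos(k)/(-3*sin(k)^2 + 2*sin(k) - 3)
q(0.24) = -0.42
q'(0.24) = -3.33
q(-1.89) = 1.26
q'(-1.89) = -0.03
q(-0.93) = 1.26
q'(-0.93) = -0.04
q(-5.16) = -1.96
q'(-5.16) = -0.28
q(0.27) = -0.52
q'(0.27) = -3.31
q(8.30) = -1.96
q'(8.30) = 0.28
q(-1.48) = 1.25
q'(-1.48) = 0.01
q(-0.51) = 1.15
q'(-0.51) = -0.62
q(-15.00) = 1.23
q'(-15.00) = 0.24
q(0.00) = 0.33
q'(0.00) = -2.78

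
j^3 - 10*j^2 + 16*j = j*(j - 8)*(j - 2)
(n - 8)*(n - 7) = n^2 - 15*n + 56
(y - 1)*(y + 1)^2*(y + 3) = y^4 + 4*y^3 + 2*y^2 - 4*y - 3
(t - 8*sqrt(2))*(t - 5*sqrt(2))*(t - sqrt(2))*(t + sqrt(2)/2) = t^4 - 27*sqrt(2)*t^3/2 + 92*t^2 - 27*sqrt(2)*t - 80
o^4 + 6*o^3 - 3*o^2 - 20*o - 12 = (o - 2)*(o + 1)^2*(o + 6)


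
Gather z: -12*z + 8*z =-4*z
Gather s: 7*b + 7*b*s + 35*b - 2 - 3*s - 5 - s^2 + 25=42*b - s^2 + s*(7*b - 3) + 18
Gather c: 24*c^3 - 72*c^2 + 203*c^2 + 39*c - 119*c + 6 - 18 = 24*c^3 + 131*c^2 - 80*c - 12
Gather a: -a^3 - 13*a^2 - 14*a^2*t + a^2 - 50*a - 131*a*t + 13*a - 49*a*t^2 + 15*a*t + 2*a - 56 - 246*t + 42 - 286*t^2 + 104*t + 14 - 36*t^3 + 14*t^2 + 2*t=-a^3 + a^2*(-14*t - 12) + a*(-49*t^2 - 116*t - 35) - 36*t^3 - 272*t^2 - 140*t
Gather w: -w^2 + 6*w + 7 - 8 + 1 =-w^2 + 6*w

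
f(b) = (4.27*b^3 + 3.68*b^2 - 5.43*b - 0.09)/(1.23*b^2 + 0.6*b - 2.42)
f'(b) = (-2.46*b - 0.6)*(4.27*b^3 + 3.68*b^2 - 5.43*b - 0.09)/(1.23*b^2 + 0.6*b - 2.42)^2 + (12.81*b^2 + 7.36*b - 5.43)/(1.23*b^2 + 0.6*b - 2.42) = (5.2521*b^4 + 5.124*b^3 - 22.1133*b^2 - 17.5898*b + 13.1946)/(1.5129*b^4 + 1.476*b^3 - 5.5932*b^2 - 2.904*b + 5.8564)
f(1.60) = 10.74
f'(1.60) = -5.66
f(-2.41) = -7.75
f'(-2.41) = 3.03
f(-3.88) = -12.57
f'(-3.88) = 3.37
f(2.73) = 11.85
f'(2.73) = 2.79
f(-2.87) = -9.21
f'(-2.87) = 3.25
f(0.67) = 0.54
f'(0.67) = -2.75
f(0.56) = 0.72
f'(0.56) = -0.75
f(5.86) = 22.01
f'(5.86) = 3.40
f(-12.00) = -40.50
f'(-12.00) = 3.46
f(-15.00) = -50.89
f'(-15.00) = 3.46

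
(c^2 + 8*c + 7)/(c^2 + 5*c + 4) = (c + 7)/(c + 4)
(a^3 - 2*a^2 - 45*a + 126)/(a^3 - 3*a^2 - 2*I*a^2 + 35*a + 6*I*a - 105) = (a^2 + a - 42)/(a^2 - 2*I*a + 35)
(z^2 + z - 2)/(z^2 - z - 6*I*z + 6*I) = (z + 2)/(z - 6*I)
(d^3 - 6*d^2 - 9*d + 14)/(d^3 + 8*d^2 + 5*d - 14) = (d - 7)/(d + 7)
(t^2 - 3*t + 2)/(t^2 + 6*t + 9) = (t^2 - 3*t + 2)/(t^2 + 6*t + 9)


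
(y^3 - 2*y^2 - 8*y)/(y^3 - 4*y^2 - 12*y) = (y - 4)/(y - 6)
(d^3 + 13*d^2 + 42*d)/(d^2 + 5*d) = (d^2 + 13*d + 42)/(d + 5)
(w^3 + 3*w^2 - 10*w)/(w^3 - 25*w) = (w - 2)/(w - 5)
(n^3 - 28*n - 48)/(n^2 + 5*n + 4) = (n^2 - 4*n - 12)/(n + 1)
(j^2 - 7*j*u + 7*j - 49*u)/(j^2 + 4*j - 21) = (j - 7*u)/(j - 3)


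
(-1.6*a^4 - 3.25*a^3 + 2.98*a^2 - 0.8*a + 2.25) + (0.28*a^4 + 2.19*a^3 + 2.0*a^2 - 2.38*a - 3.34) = -1.32*a^4 - 1.06*a^3 + 4.98*a^2 - 3.18*a - 1.09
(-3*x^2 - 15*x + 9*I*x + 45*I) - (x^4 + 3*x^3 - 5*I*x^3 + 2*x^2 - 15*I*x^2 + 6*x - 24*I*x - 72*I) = -x^4 - 3*x^3 + 5*I*x^3 - 5*x^2 + 15*I*x^2 - 21*x + 33*I*x + 117*I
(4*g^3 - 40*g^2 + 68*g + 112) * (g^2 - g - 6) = 4*g^5 - 44*g^4 + 84*g^3 + 284*g^2 - 520*g - 672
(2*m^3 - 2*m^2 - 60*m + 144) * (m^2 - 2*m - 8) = 2*m^5 - 6*m^4 - 72*m^3 + 280*m^2 + 192*m - 1152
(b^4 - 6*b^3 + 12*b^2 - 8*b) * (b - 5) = b^5 - 11*b^4 + 42*b^3 - 68*b^2 + 40*b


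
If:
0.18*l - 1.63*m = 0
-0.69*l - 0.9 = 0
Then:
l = -1.30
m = -0.14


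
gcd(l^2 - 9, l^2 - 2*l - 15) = l + 3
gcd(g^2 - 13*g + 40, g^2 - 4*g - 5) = g - 5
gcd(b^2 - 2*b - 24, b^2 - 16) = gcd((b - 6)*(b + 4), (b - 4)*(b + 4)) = b + 4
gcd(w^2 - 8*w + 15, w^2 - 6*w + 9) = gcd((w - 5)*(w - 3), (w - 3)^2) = w - 3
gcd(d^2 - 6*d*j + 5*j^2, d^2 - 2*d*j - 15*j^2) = d - 5*j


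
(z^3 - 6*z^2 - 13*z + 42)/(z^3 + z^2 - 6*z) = (z - 7)/z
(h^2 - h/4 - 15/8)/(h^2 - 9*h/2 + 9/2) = (h + 5/4)/(h - 3)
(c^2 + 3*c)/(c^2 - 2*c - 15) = c/(c - 5)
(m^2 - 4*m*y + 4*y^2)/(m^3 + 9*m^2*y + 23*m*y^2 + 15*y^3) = (m^2 - 4*m*y + 4*y^2)/(m^3 + 9*m^2*y + 23*m*y^2 + 15*y^3)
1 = 1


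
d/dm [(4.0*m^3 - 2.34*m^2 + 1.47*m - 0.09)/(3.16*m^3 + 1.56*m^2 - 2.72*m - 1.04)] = (13.6344*m^4 - 31.0504*m^3 - 7.5552*m^2 + 5.148*m - 1.7736)/(9.9856*m^6 + 9.8592*m^5 - 14.7568*m^4 - 15.0592*m^3 + 4.1536*m^2 + 5.6576*m + 1.0816)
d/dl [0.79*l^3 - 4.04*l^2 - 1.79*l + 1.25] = 2.37*l^2 - 8.08*l - 1.79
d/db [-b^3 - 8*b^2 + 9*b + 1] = -3*b^2 - 16*b + 9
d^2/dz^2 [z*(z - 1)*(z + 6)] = 6*z + 10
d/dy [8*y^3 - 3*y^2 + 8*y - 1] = 24*y^2 - 6*y + 8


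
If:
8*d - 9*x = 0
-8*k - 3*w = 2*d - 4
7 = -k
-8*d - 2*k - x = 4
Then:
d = 9/8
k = -7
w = 77/4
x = 1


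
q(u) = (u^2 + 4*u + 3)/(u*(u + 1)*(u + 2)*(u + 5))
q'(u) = (2*u + 4)/(u*(u + 1)*(u + 2)*(u + 5)) - (u^2 + 4*u + 3)/(u*(u + 1)*(u + 2)*(u + 5)^2) - (u^2 + 4*u + 3)/(u*(u + 1)*(u + 2)^2*(u + 5)) - (u^2 + 4*u + 3)/(u*(u + 1)^2*(u + 2)*(u + 5)) - (u^2 + 4*u + 3)/(u^2*(u + 1)*(u + 2)*(u + 5)) = 2*(-u^3 - 8*u^2 - 21*u - 15)/(u^2*(u^4 + 14*u^3 + 69*u^2 + 140*u + 100))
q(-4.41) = -0.22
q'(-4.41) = 0.40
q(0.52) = 0.49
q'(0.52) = -1.08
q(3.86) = 0.03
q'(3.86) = -0.01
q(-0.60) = -0.65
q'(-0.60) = -0.74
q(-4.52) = -0.28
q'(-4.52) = 0.59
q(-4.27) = -0.18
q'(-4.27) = 0.27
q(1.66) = 0.12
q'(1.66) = -0.09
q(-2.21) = 0.61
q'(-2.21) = 3.73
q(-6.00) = 0.12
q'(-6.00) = 0.14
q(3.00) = 0.05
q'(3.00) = -0.02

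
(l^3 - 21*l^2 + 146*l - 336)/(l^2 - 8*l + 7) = (l^2 - 14*l + 48)/(l - 1)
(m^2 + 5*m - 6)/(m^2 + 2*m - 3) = (m + 6)/(m + 3)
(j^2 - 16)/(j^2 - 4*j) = (j + 4)/j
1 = 1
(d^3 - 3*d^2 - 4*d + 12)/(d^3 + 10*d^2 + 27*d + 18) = (d^3 - 3*d^2 - 4*d + 12)/(d^3 + 10*d^2 + 27*d + 18)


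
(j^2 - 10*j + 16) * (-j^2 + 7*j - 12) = -j^4 + 17*j^3 - 98*j^2 + 232*j - 192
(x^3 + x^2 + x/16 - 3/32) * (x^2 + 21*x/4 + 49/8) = x^5 + 25*x^4/4 + 183*x^3/16 + 407*x^2/64 - 7*x/64 - 147/256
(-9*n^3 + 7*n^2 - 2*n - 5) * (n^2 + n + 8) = -9*n^5 - 2*n^4 - 67*n^3 + 49*n^2 - 21*n - 40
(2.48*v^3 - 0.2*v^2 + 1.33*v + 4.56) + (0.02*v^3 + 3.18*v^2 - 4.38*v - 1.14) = 2.5*v^3 + 2.98*v^2 - 3.05*v + 3.42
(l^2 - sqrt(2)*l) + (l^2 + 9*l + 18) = 2*l^2 - sqrt(2)*l + 9*l + 18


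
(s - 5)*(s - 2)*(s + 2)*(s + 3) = s^4 - 2*s^3 - 19*s^2 + 8*s + 60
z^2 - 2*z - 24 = (z - 6)*(z + 4)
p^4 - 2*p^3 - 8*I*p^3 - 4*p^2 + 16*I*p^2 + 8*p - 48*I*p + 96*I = (p - 2)*(p - 6*I)*(p - 4*I)*(p + 2*I)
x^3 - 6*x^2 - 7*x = x*(x - 7)*(x + 1)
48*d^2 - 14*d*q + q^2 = (-8*d + q)*(-6*d + q)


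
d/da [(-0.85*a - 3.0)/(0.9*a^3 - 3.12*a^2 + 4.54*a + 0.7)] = (1.53*a^3 + 5.448*a^2 - 18.72*a + 13.025)/(0.81*a^6 - 5.616*a^5 + 17.9064*a^4 - 27.0696*a^3 + 16.2436*a^2 + 6.356*a + 0.49)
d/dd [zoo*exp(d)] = zoo*exp(d)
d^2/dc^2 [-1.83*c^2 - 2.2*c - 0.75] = -3.66000000000000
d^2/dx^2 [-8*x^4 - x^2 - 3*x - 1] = -96*x^2 - 2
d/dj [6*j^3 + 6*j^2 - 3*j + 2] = 18*j^2 + 12*j - 3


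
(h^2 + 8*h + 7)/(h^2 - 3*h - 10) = (h^2 + 8*h + 7)/(h^2 - 3*h - 10)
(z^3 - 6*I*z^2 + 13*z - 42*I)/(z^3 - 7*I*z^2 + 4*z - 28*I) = (z + 3*I)/(z + 2*I)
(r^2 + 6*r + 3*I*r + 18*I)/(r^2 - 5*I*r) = (r^2 + 3*r*(2 + I) + 18*I)/(r*(r - 5*I))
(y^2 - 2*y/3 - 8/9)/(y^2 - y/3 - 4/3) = (y + 2/3)/(y + 1)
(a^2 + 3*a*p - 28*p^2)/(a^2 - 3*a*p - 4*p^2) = (a + 7*p)/(a + p)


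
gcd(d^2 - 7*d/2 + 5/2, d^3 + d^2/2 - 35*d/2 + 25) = d - 5/2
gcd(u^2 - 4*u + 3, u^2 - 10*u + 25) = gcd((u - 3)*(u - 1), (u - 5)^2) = 1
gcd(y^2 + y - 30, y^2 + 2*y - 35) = y - 5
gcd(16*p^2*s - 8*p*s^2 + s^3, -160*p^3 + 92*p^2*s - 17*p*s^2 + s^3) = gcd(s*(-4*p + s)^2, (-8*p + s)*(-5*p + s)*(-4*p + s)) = 4*p - s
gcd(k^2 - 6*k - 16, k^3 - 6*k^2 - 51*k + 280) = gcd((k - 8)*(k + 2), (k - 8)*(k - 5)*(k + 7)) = k - 8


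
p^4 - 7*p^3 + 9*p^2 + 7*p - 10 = (p - 5)*(p - 2)*(p - 1)*(p + 1)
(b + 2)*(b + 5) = b^2 + 7*b + 10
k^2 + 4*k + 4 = (k + 2)^2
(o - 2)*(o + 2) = o^2 - 4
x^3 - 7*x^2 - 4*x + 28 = (x - 7)*(x - 2)*(x + 2)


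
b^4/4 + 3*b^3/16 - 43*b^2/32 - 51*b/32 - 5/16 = (b/4 + 1/2)*(b - 5/2)*(b + 1/4)*(b + 1)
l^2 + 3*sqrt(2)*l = l*(l + 3*sqrt(2))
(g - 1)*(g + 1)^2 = g^3 + g^2 - g - 1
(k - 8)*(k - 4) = k^2 - 12*k + 32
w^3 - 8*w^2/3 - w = w*(w - 3)*(w + 1/3)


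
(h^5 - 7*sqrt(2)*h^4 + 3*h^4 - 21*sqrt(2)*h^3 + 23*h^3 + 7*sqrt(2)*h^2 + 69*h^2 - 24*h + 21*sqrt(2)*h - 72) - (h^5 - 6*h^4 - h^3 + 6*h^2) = -7*sqrt(2)*h^4 + 9*h^4 - 21*sqrt(2)*h^3 + 24*h^3 + 7*sqrt(2)*h^2 + 63*h^2 - 24*h + 21*sqrt(2)*h - 72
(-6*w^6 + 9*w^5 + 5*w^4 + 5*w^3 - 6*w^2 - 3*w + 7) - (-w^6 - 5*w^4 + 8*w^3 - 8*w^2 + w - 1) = -5*w^6 + 9*w^5 + 10*w^4 - 3*w^3 + 2*w^2 - 4*w + 8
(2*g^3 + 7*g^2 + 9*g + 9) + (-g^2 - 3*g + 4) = 2*g^3 + 6*g^2 + 6*g + 13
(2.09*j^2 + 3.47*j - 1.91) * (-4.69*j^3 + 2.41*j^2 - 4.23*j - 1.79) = -9.8021*j^5 - 11.2374*j^4 + 8.4799*j^3 - 23.0223*j^2 + 1.868*j + 3.4189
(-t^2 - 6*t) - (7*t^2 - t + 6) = -8*t^2 - 5*t - 6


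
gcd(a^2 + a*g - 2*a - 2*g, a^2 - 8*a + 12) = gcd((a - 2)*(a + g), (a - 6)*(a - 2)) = a - 2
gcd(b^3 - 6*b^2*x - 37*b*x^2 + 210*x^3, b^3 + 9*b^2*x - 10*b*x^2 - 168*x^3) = b + 6*x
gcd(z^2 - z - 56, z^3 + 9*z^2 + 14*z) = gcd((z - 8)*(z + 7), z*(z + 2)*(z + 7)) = z + 7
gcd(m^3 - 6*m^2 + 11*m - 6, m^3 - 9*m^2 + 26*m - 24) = m^2 - 5*m + 6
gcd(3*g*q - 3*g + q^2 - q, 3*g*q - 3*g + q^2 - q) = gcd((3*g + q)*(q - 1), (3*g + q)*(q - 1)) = 3*g*q - 3*g + q^2 - q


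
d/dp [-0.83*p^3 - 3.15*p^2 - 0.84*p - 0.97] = -2.49*p^2 - 6.3*p - 0.84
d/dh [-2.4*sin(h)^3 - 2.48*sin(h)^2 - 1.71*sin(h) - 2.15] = (-4.96*sin(h) + 3.6*cos(2*h) - 5.31)*cos(h)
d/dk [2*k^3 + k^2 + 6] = 2*k*(3*k + 1)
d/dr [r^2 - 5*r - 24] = 2*r - 5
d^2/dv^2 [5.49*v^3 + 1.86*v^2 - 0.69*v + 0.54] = 32.94*v + 3.72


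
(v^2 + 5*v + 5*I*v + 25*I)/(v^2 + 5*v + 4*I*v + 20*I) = (v + 5*I)/(v + 4*I)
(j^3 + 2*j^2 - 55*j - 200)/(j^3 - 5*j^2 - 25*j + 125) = (j^2 - 3*j - 40)/(j^2 - 10*j + 25)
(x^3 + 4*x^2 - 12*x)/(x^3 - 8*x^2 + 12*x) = (x + 6)/(x - 6)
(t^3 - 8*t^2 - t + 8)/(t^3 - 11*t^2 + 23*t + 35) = (t^2 - 9*t + 8)/(t^2 - 12*t + 35)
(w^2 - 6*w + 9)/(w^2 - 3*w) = (w - 3)/w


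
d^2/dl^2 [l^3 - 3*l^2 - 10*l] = 6*l - 6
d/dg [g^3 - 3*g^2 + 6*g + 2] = 3*g^2 - 6*g + 6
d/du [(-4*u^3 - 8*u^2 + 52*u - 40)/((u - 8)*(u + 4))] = 4*(-u^4 + 8*u^3 + 91*u^2 + 148*u - 456)/(u^4 - 8*u^3 - 48*u^2 + 256*u + 1024)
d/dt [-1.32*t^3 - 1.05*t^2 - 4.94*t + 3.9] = -3.96*t^2 - 2.1*t - 4.94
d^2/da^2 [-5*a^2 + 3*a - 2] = -10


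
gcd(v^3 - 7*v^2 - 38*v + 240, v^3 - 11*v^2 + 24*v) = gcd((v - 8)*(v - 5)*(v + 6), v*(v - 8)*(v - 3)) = v - 8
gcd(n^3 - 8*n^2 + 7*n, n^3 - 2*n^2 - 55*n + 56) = n - 1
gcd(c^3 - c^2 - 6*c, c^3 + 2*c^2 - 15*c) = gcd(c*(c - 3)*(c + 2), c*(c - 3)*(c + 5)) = c^2 - 3*c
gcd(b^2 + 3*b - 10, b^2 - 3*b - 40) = b + 5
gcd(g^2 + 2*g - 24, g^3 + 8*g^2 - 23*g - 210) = g + 6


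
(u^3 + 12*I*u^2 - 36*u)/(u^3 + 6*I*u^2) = (u + 6*I)/u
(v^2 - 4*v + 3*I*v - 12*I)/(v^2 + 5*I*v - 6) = (v - 4)/(v + 2*I)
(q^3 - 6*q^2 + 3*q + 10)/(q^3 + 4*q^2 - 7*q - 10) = (q - 5)/(q + 5)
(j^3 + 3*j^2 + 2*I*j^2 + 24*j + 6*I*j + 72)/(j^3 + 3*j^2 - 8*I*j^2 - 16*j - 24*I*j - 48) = (j + 6*I)/(j - 4*I)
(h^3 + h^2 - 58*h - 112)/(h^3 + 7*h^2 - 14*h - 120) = (h^3 + h^2 - 58*h - 112)/(h^3 + 7*h^2 - 14*h - 120)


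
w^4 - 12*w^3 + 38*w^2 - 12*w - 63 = (w - 7)*(w - 3)^2*(w + 1)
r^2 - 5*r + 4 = (r - 4)*(r - 1)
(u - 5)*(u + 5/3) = u^2 - 10*u/3 - 25/3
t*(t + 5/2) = t^2 + 5*t/2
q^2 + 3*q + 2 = (q + 1)*(q + 2)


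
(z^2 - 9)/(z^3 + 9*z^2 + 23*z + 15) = (z - 3)/(z^2 + 6*z + 5)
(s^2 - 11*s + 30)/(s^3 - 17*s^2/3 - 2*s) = 3*(s - 5)/(s*(3*s + 1))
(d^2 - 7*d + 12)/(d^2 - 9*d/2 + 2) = 2*(d - 3)/(2*d - 1)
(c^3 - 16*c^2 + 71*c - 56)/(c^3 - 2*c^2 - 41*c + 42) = (c - 8)/(c + 6)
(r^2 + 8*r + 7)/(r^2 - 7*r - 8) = (r + 7)/(r - 8)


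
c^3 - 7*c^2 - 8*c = c*(c - 8)*(c + 1)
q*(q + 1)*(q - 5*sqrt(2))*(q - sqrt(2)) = q^4 - 6*sqrt(2)*q^3 + q^3 - 6*sqrt(2)*q^2 + 10*q^2 + 10*q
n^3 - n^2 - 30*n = n*(n - 6)*(n + 5)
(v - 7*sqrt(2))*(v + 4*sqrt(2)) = v^2 - 3*sqrt(2)*v - 56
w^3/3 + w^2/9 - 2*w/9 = w*(w/3 + 1/3)*(w - 2/3)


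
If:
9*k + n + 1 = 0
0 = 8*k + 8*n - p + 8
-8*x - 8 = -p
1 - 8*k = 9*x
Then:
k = -5/32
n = 13/32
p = 10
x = 1/4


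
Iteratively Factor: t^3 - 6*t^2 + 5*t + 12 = (t - 3)*(t^2 - 3*t - 4) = (t - 3)*(t + 1)*(t - 4)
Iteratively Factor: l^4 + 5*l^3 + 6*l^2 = (l)*(l^3 + 5*l^2 + 6*l) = l*(l + 3)*(l^2 + 2*l) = l*(l + 2)*(l + 3)*(l)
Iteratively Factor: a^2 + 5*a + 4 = (a + 4)*(a + 1)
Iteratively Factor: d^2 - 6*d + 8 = (d - 4)*(d - 2)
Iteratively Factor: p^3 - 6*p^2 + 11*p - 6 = (p - 3)*(p^2 - 3*p + 2) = (p - 3)*(p - 1)*(p - 2)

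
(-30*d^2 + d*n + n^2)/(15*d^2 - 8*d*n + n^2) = (-6*d - n)/(3*d - n)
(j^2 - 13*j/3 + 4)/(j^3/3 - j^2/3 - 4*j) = (-3*j^2 + 13*j - 12)/(j*(-j^2 + j + 12))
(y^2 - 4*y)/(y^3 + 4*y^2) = (y - 4)/(y*(y + 4))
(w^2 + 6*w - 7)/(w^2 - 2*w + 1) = (w + 7)/(w - 1)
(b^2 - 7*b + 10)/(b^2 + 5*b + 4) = (b^2 - 7*b + 10)/(b^2 + 5*b + 4)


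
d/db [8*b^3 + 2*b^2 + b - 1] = 24*b^2 + 4*b + 1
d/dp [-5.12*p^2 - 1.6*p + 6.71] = -10.24*p - 1.6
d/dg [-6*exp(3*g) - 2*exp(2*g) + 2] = (-18*exp(g) - 4)*exp(2*g)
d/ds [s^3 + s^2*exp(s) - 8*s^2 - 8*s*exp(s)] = s^2*exp(s) + 3*s^2 - 6*s*exp(s) - 16*s - 8*exp(s)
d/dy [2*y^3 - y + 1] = 6*y^2 - 1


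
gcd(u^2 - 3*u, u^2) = u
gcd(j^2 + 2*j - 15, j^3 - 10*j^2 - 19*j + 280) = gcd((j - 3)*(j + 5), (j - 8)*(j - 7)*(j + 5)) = j + 5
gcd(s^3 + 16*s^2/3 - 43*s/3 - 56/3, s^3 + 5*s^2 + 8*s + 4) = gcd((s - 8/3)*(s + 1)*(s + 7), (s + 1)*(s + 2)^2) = s + 1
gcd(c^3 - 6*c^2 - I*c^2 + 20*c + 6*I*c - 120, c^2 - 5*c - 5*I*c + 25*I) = c - 5*I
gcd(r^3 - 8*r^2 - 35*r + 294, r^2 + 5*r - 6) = r + 6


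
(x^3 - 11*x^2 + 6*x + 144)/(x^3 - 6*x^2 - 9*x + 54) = (x - 8)/(x - 3)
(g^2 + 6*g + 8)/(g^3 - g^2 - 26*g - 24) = (g + 2)/(g^2 - 5*g - 6)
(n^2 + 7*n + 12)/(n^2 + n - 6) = (n + 4)/(n - 2)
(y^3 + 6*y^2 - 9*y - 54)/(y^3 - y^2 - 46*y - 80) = (-y^3 - 6*y^2 + 9*y + 54)/(-y^3 + y^2 + 46*y + 80)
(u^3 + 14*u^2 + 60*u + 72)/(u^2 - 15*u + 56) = (u^3 + 14*u^2 + 60*u + 72)/(u^2 - 15*u + 56)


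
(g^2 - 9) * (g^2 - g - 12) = g^4 - g^3 - 21*g^2 + 9*g + 108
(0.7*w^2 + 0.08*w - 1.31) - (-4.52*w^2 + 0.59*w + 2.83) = 5.22*w^2 - 0.51*w - 4.14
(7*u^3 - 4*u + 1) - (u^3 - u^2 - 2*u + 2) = 6*u^3 + u^2 - 2*u - 1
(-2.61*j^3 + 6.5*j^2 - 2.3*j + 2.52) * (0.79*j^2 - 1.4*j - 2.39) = -2.0619*j^5 + 8.789*j^4 - 4.6791*j^3 - 10.3242*j^2 + 1.969*j - 6.0228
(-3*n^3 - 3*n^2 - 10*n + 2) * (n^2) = -3*n^5 - 3*n^4 - 10*n^3 + 2*n^2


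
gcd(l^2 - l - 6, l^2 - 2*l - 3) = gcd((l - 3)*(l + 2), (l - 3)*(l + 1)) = l - 3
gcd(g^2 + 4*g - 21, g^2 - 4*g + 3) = g - 3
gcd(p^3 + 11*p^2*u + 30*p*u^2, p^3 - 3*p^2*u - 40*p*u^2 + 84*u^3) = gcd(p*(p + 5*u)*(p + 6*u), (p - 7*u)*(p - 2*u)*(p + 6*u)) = p + 6*u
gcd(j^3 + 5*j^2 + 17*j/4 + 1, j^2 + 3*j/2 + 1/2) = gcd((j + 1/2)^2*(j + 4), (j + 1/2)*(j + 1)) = j + 1/2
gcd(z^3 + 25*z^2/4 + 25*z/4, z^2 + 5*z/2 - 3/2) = 1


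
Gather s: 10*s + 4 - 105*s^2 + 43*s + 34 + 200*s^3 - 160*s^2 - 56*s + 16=200*s^3 - 265*s^2 - 3*s + 54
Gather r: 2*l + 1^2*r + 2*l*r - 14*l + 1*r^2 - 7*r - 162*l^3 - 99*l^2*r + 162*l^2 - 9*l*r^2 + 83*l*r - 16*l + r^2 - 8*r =-162*l^3 + 162*l^2 - 28*l + r^2*(2 - 9*l) + r*(-99*l^2 + 85*l - 14)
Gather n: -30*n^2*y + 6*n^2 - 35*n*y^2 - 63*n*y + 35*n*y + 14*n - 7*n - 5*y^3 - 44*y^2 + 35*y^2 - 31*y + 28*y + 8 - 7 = n^2*(6 - 30*y) + n*(-35*y^2 - 28*y + 7) - 5*y^3 - 9*y^2 - 3*y + 1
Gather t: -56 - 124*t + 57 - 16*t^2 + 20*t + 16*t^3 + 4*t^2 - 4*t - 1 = 16*t^3 - 12*t^2 - 108*t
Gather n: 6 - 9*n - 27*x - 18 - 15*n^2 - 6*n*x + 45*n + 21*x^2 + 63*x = -15*n^2 + n*(36 - 6*x) + 21*x^2 + 36*x - 12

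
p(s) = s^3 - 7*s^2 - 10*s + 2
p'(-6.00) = 182.00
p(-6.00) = -406.00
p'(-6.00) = 182.00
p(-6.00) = -406.00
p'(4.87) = -7.03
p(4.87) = -97.22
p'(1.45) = -23.99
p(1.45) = -24.17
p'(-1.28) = 12.84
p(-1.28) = 1.23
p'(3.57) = -21.75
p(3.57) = -77.42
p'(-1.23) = 11.76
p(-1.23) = 1.85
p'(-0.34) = -4.89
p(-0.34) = 4.55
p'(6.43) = 24.01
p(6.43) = -85.87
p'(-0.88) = 4.64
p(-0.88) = 4.70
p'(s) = 3*s^2 - 14*s - 10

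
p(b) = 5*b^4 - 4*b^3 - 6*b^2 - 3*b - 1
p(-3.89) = 1300.24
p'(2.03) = 90.50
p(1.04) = -9.26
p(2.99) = 229.09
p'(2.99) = 388.46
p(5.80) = 4657.56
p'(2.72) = 278.05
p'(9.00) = 13497.00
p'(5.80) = 3425.96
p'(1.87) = 63.38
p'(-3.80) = -1228.12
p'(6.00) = 3813.00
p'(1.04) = -5.96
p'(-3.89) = -1315.18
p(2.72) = 139.64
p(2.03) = 19.63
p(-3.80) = 1185.82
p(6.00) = 5381.00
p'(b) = 20*b^3 - 12*b^2 - 12*b - 3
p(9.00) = 29375.00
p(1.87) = 7.39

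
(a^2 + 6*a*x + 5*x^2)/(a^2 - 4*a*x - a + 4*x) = (a^2 + 6*a*x + 5*x^2)/(a^2 - 4*a*x - a + 4*x)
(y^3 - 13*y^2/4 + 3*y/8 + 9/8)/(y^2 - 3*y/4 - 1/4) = (-8*y^3 + 26*y^2 - 3*y - 9)/(2*(-4*y^2 + 3*y + 1))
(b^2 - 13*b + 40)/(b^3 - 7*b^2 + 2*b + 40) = (b - 8)/(b^2 - 2*b - 8)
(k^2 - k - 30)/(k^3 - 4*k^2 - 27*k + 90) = 1/(k - 3)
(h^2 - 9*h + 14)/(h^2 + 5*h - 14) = (h - 7)/(h + 7)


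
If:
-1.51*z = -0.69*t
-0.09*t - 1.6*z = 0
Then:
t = 0.00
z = 0.00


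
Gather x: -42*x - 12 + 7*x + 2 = -35*x - 10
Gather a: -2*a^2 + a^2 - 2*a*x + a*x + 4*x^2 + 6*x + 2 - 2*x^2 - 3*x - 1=-a^2 - a*x + 2*x^2 + 3*x + 1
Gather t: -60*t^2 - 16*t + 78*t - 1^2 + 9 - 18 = -60*t^2 + 62*t - 10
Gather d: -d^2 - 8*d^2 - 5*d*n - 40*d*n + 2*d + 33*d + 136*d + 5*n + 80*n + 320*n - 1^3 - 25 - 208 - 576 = -9*d^2 + d*(171 - 45*n) + 405*n - 810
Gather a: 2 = 2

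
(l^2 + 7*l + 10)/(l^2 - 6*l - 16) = (l + 5)/(l - 8)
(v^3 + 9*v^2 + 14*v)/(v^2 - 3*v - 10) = v*(v + 7)/(v - 5)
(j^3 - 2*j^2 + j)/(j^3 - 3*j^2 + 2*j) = (j - 1)/(j - 2)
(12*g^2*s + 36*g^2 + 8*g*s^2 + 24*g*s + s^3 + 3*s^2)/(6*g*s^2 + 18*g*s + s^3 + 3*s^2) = (2*g + s)/s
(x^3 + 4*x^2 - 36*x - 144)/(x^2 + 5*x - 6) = (x^2 - 2*x - 24)/(x - 1)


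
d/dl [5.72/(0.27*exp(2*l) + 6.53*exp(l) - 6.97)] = (-3.0888*exp(l) - 37.3516)*exp(l)/(0.27*exp(2*l) + 6.53*exp(l) - 6.97)^2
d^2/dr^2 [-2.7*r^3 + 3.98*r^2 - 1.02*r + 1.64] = 7.96 - 16.2*r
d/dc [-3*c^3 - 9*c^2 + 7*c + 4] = -9*c^2 - 18*c + 7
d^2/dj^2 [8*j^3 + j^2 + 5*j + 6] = 48*j + 2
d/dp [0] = 0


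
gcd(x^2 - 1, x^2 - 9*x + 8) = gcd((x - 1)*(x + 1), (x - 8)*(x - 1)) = x - 1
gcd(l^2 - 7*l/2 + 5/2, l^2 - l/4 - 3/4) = l - 1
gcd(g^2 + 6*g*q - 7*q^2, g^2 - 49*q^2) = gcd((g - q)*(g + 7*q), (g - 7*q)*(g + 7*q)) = g + 7*q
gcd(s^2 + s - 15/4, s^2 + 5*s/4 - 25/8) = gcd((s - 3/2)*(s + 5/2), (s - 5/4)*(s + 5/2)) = s + 5/2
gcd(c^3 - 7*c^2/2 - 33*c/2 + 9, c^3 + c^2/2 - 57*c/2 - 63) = c^2 - 3*c - 18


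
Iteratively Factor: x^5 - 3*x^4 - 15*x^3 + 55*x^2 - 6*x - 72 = (x - 3)*(x^4 - 15*x^2 + 10*x + 24) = (x - 3)*(x + 4)*(x^3 - 4*x^2 + x + 6) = (x - 3)^2*(x + 4)*(x^2 - x - 2) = (x - 3)^2*(x - 2)*(x + 4)*(x + 1)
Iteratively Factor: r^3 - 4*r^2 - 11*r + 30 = (r - 5)*(r^2 + r - 6) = (r - 5)*(r - 2)*(r + 3)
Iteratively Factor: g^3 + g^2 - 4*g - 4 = (g + 2)*(g^2 - g - 2) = (g + 1)*(g + 2)*(g - 2)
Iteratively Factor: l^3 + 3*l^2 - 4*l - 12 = (l + 2)*(l^2 + l - 6) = (l + 2)*(l + 3)*(l - 2)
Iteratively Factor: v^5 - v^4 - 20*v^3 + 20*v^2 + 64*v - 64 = (v - 1)*(v^4 - 20*v^2 + 64) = (v - 4)*(v - 1)*(v^3 + 4*v^2 - 4*v - 16) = (v - 4)*(v - 1)*(v + 2)*(v^2 + 2*v - 8) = (v - 4)*(v - 1)*(v + 2)*(v + 4)*(v - 2)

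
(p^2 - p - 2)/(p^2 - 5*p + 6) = (p + 1)/(p - 3)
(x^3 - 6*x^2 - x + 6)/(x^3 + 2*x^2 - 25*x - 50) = (x^3 - 6*x^2 - x + 6)/(x^3 + 2*x^2 - 25*x - 50)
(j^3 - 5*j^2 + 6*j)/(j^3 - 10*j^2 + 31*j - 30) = j/(j - 5)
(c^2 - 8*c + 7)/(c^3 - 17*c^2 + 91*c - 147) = (c - 1)/(c^2 - 10*c + 21)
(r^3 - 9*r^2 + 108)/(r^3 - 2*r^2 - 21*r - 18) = (r - 6)/(r + 1)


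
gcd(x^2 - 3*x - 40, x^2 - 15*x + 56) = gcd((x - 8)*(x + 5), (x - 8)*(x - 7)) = x - 8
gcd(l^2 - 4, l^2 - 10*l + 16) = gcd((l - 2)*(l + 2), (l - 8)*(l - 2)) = l - 2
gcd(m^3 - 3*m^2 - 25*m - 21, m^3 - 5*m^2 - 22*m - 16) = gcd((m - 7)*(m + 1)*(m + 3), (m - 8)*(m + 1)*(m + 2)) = m + 1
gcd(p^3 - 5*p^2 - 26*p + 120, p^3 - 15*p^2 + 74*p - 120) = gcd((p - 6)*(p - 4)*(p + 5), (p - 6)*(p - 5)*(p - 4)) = p^2 - 10*p + 24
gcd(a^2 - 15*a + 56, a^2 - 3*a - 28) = a - 7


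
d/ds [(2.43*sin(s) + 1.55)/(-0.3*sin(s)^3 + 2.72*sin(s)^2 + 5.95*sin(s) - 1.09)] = (1.458*sin(s)^3 - 5.2146*sin(s)^2 - 8.432*sin(s) - 11.8712)*cos(s)/(0.09*sin(s)^6 - 1.632*sin(s)^5 + 3.8284*sin(s)^4 + 33.022*sin(s)^3 + 29.4729*sin(s)^2 - 12.971*sin(s) + 1.1881)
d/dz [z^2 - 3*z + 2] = 2*z - 3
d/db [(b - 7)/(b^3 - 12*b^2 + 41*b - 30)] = (b^3 - 12*b^2 + 41*b - (b - 7)*(3*b^2 - 24*b + 41) - 30)/(b^3 - 12*b^2 + 41*b - 30)^2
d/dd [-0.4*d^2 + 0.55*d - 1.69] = 0.55 - 0.8*d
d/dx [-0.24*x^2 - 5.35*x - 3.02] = -0.48*x - 5.35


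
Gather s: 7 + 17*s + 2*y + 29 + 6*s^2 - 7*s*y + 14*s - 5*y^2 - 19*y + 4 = 6*s^2 + s*(31 - 7*y) - 5*y^2 - 17*y + 40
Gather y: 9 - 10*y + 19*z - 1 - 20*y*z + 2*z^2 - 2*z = y*(-20*z - 10) + 2*z^2 + 17*z + 8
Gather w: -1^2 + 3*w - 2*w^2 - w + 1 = -2*w^2 + 2*w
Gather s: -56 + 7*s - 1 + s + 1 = 8*s - 56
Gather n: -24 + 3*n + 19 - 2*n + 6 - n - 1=0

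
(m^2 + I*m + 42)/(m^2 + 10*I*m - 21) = (m - 6*I)/(m + 3*I)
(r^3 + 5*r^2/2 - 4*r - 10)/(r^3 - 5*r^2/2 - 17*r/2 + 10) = (r^2 - 4)/(r^2 - 5*r + 4)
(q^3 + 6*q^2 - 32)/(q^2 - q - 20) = (q^2 + 2*q - 8)/(q - 5)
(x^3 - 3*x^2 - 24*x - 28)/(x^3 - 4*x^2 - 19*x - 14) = (x + 2)/(x + 1)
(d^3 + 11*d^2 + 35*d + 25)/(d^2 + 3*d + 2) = (d^2 + 10*d + 25)/(d + 2)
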